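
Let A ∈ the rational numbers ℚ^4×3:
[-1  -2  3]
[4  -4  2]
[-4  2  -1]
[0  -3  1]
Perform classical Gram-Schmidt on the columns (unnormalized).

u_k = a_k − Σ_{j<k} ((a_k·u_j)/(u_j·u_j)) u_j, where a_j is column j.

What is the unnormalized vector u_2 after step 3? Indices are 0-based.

Step 1: u_0 = a_0 = (-1, 4, -4, 0).
Step 2: u_1 = a_1 − (-2/3)·u_0 = (-8/3, -4/3, -2/3, -3).
Step 3: u_2 = a_2 − (3/11)·u_0 − (-39/55)·u_1 = (76/55, -2/55, -21/55, -62/55).

u_2 = (76/55, -2/55, -21/55, -62/55)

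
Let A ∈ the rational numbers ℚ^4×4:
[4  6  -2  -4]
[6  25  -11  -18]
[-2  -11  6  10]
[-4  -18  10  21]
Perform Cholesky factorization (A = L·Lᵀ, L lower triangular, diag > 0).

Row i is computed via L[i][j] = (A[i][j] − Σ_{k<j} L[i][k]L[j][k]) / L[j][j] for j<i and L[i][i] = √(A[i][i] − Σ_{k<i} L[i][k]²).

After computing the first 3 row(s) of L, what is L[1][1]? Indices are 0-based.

L[1][1] = 4

Step 1: L[0][0] = √(4) = 2.
  L[1][0] = (6) / L[0][0] = 3.
Step 2: L[1][1] = √(16) = 4.
  L[2][0] = (-2) / L[0][0] = -1.
  L[2][1] = (-8) / L[1][1] = -2.
Step 3: L[2][2] = √(1) = 1.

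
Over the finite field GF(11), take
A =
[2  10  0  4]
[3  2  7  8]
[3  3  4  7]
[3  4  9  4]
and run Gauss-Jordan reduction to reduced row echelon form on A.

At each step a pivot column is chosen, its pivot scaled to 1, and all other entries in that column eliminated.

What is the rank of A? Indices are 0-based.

pivot(0,0)=2: scale R0 → (1, 5, 0, 2)
  clear (1,0): R1 −= (3)R0 → (0, 9, 7, 2)
  clear (2,0): R2 −= (3)R0 → (0, 10, 4, 1)
  clear (3,0): R3 −= (3)R0 → (0, 0, 9, 9)
pivot(1,1)=9: scale R1 → (0, 1, 2, 10)
  clear (0,1): R0 −= (5)R1 → (1, 0, 1, 7)
  clear (2,1): R2 −= (10)R1 → (0, 0, 6, 0)
pivot(2,2)=6: scale R2 → (0, 0, 1, 0)
  clear (0,2): R0 −= (1)R2 → (1, 0, 0, 7)
  clear (1,2): R1 −= (2)R2 → (0, 1, 0, 10)
  clear (3,2): R3 −= (9)R2 → (0, 0, 0, 9)
pivot(3,3)=9: scale R3 → (0, 0, 0, 1)
  clear (0,3): R0 −= (7)R3 → (1, 0, 0, 0)
  clear (1,3): R1 −= (10)R3 → (0, 1, 0, 0)

rank = 4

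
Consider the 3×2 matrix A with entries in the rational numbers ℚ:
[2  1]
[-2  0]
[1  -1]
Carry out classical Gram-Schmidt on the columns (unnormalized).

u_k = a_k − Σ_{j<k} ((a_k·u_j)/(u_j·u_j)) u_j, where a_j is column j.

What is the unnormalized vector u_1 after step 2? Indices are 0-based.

u_1 = (7/9, 2/9, -10/9)

Step 1: u_0 = a_0 = (2, -2, 1).
Step 2: u_1 = a_1 − (1/9)·u_0 = (7/9, 2/9, -10/9).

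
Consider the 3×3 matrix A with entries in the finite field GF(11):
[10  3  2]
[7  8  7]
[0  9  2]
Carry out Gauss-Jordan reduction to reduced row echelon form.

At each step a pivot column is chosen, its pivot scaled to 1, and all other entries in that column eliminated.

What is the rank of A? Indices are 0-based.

rank = 3

step 1: normalize row 0 (÷10) = (1, 8, 9)
  row 1: subtract 7×row0 = (0, 7, 10)
step 2: normalize row 1 (÷7) = (0, 1, 3)
  row 0: subtract 8×row1 = (1, 0, 7)
  row 2: subtract 9×row1 = (0, 0, 8)
step 3: normalize row 2 (÷8) = (0, 0, 1)
  row 0: subtract 7×row2 = (1, 0, 0)
  row 1: subtract 3×row2 = (0, 1, 0)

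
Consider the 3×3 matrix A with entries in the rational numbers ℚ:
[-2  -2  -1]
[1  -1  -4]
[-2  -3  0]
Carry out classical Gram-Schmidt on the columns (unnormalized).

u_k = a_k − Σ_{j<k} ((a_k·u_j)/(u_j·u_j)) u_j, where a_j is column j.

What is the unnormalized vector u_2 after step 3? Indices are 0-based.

Step 1: u_0 = a_0 = (-2, 1, -2).
Step 2: u_1 = a_1 − (1)·u_0 = (0, -2, -1).
Step 3: u_2 = a_2 − (-2/9)·u_0 − (8/5)·u_1 = (-13/9, -26/45, 52/45).

u_2 = (-13/9, -26/45, 52/45)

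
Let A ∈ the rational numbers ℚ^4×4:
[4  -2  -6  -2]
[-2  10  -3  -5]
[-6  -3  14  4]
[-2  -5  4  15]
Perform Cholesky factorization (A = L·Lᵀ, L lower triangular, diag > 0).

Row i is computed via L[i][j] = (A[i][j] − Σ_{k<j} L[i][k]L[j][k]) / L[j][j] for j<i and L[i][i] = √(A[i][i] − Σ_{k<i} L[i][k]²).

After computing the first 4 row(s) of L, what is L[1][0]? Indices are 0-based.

Step 1: L[0][0] = √(4) = 2.
  L[1][0] = (-2) / L[0][0] = -1.
Step 2: L[1][1] = √(9) = 3.
  L[2][0] = (-6) / L[0][0] = -3.
  L[2][1] = (-6) / L[1][1] = -2.
Step 3: L[2][2] = √(1) = 1.
  L[3][0] = (-2) / L[0][0] = -1.
  L[3][1] = (-6) / L[1][1] = -2.
  L[3][2] = (-3) / L[2][2] = -3.
Step 4: L[3][3] = √(1) = 1.

L[1][0] = -1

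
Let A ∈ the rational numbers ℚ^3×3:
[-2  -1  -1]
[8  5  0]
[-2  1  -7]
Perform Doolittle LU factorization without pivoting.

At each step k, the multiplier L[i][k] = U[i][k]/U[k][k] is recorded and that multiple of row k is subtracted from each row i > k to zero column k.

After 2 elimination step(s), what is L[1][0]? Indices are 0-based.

L[1][0] = -4

[col 0] pivot -2
  R1 -= -4*R0 → (0, 1, -4)  (L[1][0] := -4)
  R2 -= 1*R0 → (0, 2, -6)  (L[2][0] := 1)
[col 1] pivot 1
  R2 -= 2*R1 → (0, 0, 2)  (L[2][1] := 2)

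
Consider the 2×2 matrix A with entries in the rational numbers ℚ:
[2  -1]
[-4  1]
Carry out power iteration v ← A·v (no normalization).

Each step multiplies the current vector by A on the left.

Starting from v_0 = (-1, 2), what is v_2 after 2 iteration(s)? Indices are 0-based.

v_2 = (-14, 22)

v_0 = (-1, 2).
v_1 = A·v_0 = (-4, 6).
v_2 = A·v_1 = (-14, 22).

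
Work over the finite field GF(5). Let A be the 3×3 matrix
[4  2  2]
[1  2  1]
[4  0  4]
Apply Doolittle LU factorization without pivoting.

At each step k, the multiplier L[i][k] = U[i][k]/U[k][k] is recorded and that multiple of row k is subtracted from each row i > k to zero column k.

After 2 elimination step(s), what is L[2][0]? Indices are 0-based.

k=0: U[0][0]=4
  eliminate (1,0): mult=4, new row 1: (0, 4, 3); set L[1][0]=4
  eliminate (2,0): mult=1, new row 2: (0, 3, 2); set L[2][0]=1
k=1: U[1][1]=4
  eliminate (2,1): mult=2, new row 2: (0, 0, 1); set L[2][1]=2

L[2][0] = 1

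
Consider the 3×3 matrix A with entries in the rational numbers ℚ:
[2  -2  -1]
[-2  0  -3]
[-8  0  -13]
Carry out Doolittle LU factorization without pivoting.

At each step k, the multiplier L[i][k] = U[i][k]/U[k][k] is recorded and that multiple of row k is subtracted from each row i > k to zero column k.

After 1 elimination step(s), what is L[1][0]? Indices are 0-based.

k=0: U[0][0]=2
  eliminate (1,0): mult=-1, new row 1: (0, -2, -4); set L[1][0]=-1
  eliminate (2,0): mult=-4, new row 2: (0, -8, -17); set L[2][0]=-4

L[1][0] = -1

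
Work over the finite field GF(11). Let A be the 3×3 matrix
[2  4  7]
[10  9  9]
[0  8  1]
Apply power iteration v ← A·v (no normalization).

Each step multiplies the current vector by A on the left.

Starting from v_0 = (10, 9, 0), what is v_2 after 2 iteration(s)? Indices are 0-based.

v_0 = (10, 9, 0).
v_1 = A·v_0 = (1, 5, 6).
v_2 = A·v_1 = (9, 10, 2).

v_2 = (9, 10, 2)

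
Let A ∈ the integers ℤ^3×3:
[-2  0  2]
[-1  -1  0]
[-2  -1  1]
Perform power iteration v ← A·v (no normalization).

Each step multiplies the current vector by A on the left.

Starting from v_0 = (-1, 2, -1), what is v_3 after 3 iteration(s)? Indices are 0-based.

v_3 = (4, 1, 3)

v_0 = (-1, 2, -1).
v_1 = A·v_0 = (0, -1, -1).
v_2 = A·v_1 = (-2, 1, 0).
v_3 = A·v_2 = (4, 1, 3).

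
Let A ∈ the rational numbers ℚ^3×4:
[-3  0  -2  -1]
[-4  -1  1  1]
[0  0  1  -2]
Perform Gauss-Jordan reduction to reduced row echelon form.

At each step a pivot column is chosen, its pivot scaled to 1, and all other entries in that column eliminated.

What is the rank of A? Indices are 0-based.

rank = 3

step 1: normalize row 0 (÷-3) = (1, 0, 2/3, 1/3)
  row 1: subtract -4×row0 = (0, -1, 11/3, 7/3)
step 2: normalize row 1 (÷-1) = (0, 1, -11/3, -7/3)
step 3: normalize row 2 (÷1) = (0, 0, 1, -2)
  row 0: subtract 2/3×row2 = (1, 0, 0, 5/3)
  row 1: subtract -11/3×row2 = (0, 1, 0, -29/3)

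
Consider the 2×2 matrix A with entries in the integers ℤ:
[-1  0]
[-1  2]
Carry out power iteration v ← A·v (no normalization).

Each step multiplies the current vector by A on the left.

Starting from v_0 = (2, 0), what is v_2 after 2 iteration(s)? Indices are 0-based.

v_0 = (2, 0).
v_1 = A·v_0 = (-2, -2).
v_2 = A·v_1 = (2, -2).

v_2 = (2, -2)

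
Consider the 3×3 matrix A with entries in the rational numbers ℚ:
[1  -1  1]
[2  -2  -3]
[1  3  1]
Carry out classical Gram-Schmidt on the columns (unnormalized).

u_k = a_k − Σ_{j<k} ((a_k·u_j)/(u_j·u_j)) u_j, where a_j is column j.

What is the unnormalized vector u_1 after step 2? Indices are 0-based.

Step 1: u_0 = a_0 = (1, 2, 1).
Step 2: u_1 = a_1 − (-1/3)·u_0 = (-2/3, -4/3, 10/3).

u_1 = (-2/3, -4/3, 10/3)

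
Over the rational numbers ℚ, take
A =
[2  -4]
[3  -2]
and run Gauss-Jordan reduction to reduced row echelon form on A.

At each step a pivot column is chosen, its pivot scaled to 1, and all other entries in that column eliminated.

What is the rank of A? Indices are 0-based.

step 1: normalize row 0 (÷2) = (1, -2)
  row 1: subtract 3×row0 = (0, 4)
step 2: normalize row 1 (÷4) = (0, 1)
  row 0: subtract -2×row1 = (1, 0)

rank = 2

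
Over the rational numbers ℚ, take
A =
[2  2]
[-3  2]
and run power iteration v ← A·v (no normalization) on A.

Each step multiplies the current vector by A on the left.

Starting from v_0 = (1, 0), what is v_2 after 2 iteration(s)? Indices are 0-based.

v_0 = (1, 0).
v_1 = A·v_0 = (2, -3).
v_2 = A·v_1 = (-2, -12).

v_2 = (-2, -12)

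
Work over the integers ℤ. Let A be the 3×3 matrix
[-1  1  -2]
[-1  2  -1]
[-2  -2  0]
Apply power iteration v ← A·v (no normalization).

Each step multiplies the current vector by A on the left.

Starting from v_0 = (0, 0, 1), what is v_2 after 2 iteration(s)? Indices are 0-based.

v_0 = (0, 0, 1).
v_1 = A·v_0 = (-2, -1, 0).
v_2 = A·v_1 = (1, 0, 6).

v_2 = (1, 0, 6)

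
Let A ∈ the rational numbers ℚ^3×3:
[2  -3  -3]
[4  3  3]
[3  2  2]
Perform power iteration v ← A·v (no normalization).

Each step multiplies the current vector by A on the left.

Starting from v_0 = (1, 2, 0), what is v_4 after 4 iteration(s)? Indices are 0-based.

v_0 = (1, 2, 0).
v_1 = A·v_0 = (-4, 10, 7).
v_2 = A·v_1 = (-59, 35, 22).
v_3 = A·v_2 = (-289, -65, -63).
v_4 = A·v_3 = (-194, -1540, -1123).

v_4 = (-194, -1540, -1123)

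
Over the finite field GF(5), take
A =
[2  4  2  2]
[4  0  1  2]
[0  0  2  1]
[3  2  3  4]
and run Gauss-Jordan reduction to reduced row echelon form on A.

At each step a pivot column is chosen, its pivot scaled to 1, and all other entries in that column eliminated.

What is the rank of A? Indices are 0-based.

rank = 3

pivot(0,0)=2: scale R0 → (1, 2, 1, 1)
  clear (1,0): R1 −= (4)R0 → (0, 2, 2, 3)
  clear (3,0): R3 −= (3)R0 → (0, 1, 0, 1)
pivot(1,1)=2: scale R1 → (0, 1, 1, 4)
  clear (0,1): R0 −= (2)R1 → (1, 0, 4, 3)
  clear (3,1): R3 −= (1)R1 → (0, 0, 4, 2)
pivot(2,2)=2: scale R2 → (0, 0, 1, 3)
  clear (0,2): R0 −= (4)R2 → (1, 0, 0, 1)
  clear (1,2): R1 −= (1)R2 → (0, 1, 0, 1)
  clear (3,2): R3 −= (4)R2 → (0, 0, 0, 0)
col 3: no nonzero at/below row 3; advance.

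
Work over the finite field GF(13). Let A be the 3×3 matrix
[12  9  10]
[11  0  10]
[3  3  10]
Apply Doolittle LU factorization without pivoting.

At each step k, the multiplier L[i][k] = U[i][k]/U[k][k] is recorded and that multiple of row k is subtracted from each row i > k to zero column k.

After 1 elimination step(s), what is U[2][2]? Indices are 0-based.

U[2][2] = 1

[col 0] pivot 12
  R1 -= 2*R0 → (0, 8, 3)  (L[1][0] := 2)
  R2 -= 10*R0 → (0, 4, 1)  (L[2][0] := 10)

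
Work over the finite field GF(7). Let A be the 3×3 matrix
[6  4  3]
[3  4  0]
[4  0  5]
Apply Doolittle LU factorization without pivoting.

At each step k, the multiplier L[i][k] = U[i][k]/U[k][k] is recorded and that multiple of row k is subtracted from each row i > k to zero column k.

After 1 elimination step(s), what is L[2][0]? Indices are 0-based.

L[2][0] = 3

[col 0] pivot 6
  R1 -= 4*R0 → (0, 2, 2)  (L[1][0] := 4)
  R2 -= 3*R0 → (0, 2, 3)  (L[2][0] := 3)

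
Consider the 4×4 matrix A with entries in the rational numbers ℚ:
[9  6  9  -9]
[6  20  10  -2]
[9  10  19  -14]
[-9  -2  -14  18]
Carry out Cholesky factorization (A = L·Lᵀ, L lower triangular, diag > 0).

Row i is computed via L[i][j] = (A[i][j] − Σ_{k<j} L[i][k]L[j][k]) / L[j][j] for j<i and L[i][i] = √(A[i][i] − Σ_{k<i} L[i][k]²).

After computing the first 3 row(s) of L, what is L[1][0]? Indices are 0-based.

Step 1: L[0][0] = √(9) = 3.
  L[1][0] = (6) / L[0][0] = 2.
Step 2: L[1][1] = √(16) = 4.
  L[2][0] = (9) / L[0][0] = 3.
  L[2][1] = (4) / L[1][1] = 1.
Step 3: L[2][2] = √(9) = 3.

L[1][0] = 2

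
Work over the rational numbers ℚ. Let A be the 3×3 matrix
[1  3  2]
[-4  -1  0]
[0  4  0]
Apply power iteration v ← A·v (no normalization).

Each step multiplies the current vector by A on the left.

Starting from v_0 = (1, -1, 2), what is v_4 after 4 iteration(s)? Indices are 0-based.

v_4 = (101, 151, 260)

v_0 = (1, -1, 2).
v_1 = A·v_0 = (2, -3, -4).
v_2 = A·v_1 = (-15, -5, -12).
v_3 = A·v_2 = (-54, 65, -20).
v_4 = A·v_3 = (101, 151, 260).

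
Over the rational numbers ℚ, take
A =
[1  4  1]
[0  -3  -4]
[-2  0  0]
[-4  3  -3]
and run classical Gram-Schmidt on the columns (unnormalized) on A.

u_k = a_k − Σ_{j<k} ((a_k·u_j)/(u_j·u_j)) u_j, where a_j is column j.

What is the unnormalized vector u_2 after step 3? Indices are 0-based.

u_2 = (-426/325, -1847/650, 498/325, -711/650)

Step 1: u_0 = a_0 = (1, 0, -2, -4).
Step 2: u_1 = a_1 − (-8/21)·u_0 = (92/21, -3, -16/21, 31/21).
Step 3: u_2 = a_2 − (13/21)·u_0 − (251/650)·u_1 = (-426/325, -1847/650, 498/325, -711/650).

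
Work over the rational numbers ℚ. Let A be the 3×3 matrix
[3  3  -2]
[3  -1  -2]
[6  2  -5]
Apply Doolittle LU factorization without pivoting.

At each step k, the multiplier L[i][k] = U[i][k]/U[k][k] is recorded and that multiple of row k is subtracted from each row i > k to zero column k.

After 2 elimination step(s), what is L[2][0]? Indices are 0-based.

[col 0] pivot 3
  R1 -= 1*R0 → (0, -4, 0)  (L[1][0] := 1)
  R2 -= 2*R0 → (0, -4, -1)  (L[2][0] := 2)
[col 1] pivot -4
  R2 -= 1*R1 → (0, 0, -1)  (L[2][1] := 1)

L[2][0] = 2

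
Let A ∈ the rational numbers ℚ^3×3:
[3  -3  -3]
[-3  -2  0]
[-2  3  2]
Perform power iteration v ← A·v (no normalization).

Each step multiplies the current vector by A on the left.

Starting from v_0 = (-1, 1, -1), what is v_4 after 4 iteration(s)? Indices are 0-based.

v_0 = (-1, 1, -1).
v_1 = A·v_0 = (-3, 1, 3).
v_2 = A·v_1 = (-21, 7, 15).
v_3 = A·v_2 = (-129, 49, 93).
v_4 = A·v_3 = (-813, 289, 591).

v_4 = (-813, 289, 591)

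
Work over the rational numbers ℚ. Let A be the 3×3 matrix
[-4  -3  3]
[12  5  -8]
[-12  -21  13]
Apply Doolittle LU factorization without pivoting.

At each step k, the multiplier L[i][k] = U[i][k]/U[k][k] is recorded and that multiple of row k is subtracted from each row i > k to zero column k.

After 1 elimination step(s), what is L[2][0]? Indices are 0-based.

k=0: U[0][0]=-4
  eliminate (1,0): mult=-3, new row 1: (0, -4, 1); set L[1][0]=-3
  eliminate (2,0): mult=3, new row 2: (0, -12, 4); set L[2][0]=3

L[2][0] = 3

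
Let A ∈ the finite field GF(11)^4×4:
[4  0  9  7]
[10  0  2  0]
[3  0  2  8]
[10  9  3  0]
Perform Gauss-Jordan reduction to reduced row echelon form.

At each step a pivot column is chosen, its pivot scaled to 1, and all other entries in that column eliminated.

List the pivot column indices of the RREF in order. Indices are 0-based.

[1] R0 /= 4  ⇒  (1, 0, 5, 10)
     R1 -= 10·R0  ⇒  (0, 0, 7, 10)
     R2 -= 3·R0  ⇒  (0, 0, 9, 0)
     R3 -= 10·R0  ⇒  (0, 9, 8, 10)
[2] R1 <-> R3
[2] R1 /= 9  ⇒  (0, 1, 7, 6)
[3] R2 /= 9  ⇒  (0, 0, 1, 0)
     R0 -= 5·R2  ⇒  (1, 0, 0, 10)
     R1 -= 7·R2  ⇒  (0, 1, 0, 6)
     R3 -= 7·R2  ⇒  (0, 0, 0, 10)
[4] R3 /= 10  ⇒  (0, 0, 0, 1)
     R0 -= 10·R3  ⇒  (1, 0, 0, 0)
     R1 -= 6·R3  ⇒  (0, 1, 0, 0)

pivot columns: 0, 1, 2, 3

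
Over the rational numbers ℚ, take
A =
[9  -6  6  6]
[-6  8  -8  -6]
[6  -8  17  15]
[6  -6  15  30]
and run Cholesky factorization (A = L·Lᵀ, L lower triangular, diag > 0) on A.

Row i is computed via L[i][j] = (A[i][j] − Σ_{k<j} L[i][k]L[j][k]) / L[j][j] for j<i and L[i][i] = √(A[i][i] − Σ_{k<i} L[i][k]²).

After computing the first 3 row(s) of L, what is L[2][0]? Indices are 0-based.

Step 1: L[0][0] = √(9) = 3.
  L[1][0] = (-6) / L[0][0] = -2.
Step 2: L[1][1] = √(4) = 2.
  L[2][0] = (6) / L[0][0] = 2.
  L[2][1] = (-4) / L[1][1] = -2.
Step 3: L[2][2] = √(9) = 3.

L[2][0] = 2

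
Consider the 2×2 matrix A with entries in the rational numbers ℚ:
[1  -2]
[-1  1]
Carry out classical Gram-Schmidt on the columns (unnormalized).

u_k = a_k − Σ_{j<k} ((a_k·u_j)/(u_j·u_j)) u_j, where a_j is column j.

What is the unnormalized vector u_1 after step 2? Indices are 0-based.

Step 1: u_0 = a_0 = (1, -1).
Step 2: u_1 = a_1 − (-3/2)·u_0 = (-1/2, -1/2).

u_1 = (-1/2, -1/2)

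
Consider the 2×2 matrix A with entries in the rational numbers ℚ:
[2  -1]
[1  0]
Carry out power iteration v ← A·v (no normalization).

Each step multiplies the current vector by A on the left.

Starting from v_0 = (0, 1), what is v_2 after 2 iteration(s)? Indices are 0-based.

v_0 = (0, 1).
v_1 = A·v_0 = (-1, 0).
v_2 = A·v_1 = (-2, -1).

v_2 = (-2, -1)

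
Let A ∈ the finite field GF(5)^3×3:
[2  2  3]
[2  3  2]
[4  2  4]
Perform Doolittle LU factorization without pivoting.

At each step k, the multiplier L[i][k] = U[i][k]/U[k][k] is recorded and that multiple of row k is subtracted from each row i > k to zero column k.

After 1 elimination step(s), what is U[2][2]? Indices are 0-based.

k=0: U[0][0]=2
  eliminate (1,0): mult=1, new row 1: (0, 1, 4); set L[1][0]=1
  eliminate (2,0): mult=2, new row 2: (0, 3, 3); set L[2][0]=2

U[2][2] = 3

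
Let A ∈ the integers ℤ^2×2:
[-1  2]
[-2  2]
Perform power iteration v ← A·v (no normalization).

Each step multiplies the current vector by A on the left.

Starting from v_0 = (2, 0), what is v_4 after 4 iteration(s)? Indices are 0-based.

v_4 = (10, 12)

v_0 = (2, 0).
v_1 = A·v_0 = (-2, -4).
v_2 = A·v_1 = (-6, -4).
v_3 = A·v_2 = (-2, 4).
v_4 = A·v_3 = (10, 12).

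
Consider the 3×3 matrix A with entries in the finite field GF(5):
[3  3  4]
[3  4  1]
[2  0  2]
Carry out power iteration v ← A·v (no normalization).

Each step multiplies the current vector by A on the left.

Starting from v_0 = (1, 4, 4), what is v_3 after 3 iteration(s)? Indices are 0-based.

v_0 = (1, 4, 4).
v_1 = A·v_0 = (1, 3, 0).
v_2 = A·v_1 = (2, 0, 2).
v_3 = A·v_2 = (4, 3, 3).

v_3 = (4, 3, 3)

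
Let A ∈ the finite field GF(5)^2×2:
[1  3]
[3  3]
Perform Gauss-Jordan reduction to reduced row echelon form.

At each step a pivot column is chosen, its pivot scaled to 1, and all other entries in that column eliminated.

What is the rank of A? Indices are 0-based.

rank = 2

step 1: normalize row 0 (÷1) = (1, 3)
  row 1: subtract 3×row0 = (0, 4)
step 2: normalize row 1 (÷4) = (0, 1)
  row 0: subtract 3×row1 = (1, 0)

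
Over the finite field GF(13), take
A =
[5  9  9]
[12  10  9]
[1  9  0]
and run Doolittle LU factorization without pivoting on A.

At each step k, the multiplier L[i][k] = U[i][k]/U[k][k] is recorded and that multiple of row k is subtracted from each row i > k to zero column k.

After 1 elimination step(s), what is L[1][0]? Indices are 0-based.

L[1][0] = 5

[col 0] pivot 5
  R1 -= 5*R0 → (0, 4, 3)  (L[1][0] := 5)
  R2 -= 8*R0 → (0, 2, 6)  (L[2][0] := 8)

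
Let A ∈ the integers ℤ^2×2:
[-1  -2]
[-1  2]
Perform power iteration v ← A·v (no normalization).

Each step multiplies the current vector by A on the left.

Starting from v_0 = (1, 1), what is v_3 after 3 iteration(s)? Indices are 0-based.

v_3 = (-11, 9)

v_0 = (1, 1).
v_1 = A·v_0 = (-3, 1).
v_2 = A·v_1 = (1, 5).
v_3 = A·v_2 = (-11, 9).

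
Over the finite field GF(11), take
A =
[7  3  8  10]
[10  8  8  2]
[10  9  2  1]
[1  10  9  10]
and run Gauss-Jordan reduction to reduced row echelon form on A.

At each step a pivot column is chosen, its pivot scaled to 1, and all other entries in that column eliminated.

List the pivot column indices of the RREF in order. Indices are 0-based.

step 1: normalize row 0 (÷7) = (1, 2, 9, 3)
  row 1: subtract 10×row0 = (0, 10, 6, 5)
  row 2: subtract 10×row0 = (0, 0, 0, 4)
  row 3: subtract 1×row0 = (0, 8, 0, 7)
step 2: normalize row 1 (÷10) = (0, 1, 5, 6)
  row 0: subtract 2×row1 = (1, 0, 10, 2)
  row 3: subtract 8×row1 = (0, 0, 4, 3)
step 3: exchange rows 2,3
step 3: normalize row 2 (÷4) = (0, 0, 1, 9)
  row 0: subtract 10×row2 = (1, 0, 0, 0)
  row 1: subtract 5×row2 = (0, 1, 0, 5)
step 4: normalize row 3 (÷4) = (0, 0, 0, 1)
  row 1: subtract 5×row3 = (0, 1, 0, 0)
  row 2: subtract 9×row3 = (0, 0, 1, 0)

pivot columns: 0, 1, 2, 3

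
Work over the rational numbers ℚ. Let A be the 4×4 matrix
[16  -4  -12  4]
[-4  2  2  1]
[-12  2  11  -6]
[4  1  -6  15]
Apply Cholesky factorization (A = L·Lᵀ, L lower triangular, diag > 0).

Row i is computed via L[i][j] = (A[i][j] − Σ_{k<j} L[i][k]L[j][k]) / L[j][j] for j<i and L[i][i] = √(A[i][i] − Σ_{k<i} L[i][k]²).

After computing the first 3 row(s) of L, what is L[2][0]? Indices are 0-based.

Step 1: L[0][0] = √(16) = 4.
  L[1][0] = (-4) / L[0][0] = -1.
Step 2: L[1][1] = √(1) = 1.
  L[2][0] = (-12) / L[0][0] = -3.
  L[2][1] = (-1) / L[1][1] = -1.
Step 3: L[2][2] = √(1) = 1.

L[2][0] = -3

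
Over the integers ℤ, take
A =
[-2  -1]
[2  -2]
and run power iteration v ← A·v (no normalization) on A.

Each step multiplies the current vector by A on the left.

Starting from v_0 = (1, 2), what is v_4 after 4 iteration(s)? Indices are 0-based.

v_0 = (1, 2).
v_1 = A·v_0 = (-4, -2).
v_2 = A·v_1 = (10, -4).
v_3 = A·v_2 = (-16, 28).
v_4 = A·v_3 = (4, -88).

v_4 = (4, -88)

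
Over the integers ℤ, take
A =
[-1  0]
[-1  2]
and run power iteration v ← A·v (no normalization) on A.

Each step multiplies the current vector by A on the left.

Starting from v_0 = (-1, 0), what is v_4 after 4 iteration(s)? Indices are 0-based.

v_4 = (-1, 5)

v_0 = (-1, 0).
v_1 = A·v_0 = (1, 1).
v_2 = A·v_1 = (-1, 1).
v_3 = A·v_2 = (1, 3).
v_4 = A·v_3 = (-1, 5).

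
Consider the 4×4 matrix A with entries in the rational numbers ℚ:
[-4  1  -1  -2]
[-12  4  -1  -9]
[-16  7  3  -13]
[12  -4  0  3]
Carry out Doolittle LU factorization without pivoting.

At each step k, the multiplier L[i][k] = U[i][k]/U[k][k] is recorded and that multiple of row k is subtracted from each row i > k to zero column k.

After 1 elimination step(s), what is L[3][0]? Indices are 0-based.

L[3][0] = -3

[col 0] pivot -4
  R1 -= 3*R0 → (0, 1, 2, -3)  (L[1][0] := 3)
  R2 -= 4*R0 → (0, 3, 7, -5)  (L[2][0] := 4)
  R3 -= -3*R0 → (0, -1, -3, -3)  (L[3][0] := -3)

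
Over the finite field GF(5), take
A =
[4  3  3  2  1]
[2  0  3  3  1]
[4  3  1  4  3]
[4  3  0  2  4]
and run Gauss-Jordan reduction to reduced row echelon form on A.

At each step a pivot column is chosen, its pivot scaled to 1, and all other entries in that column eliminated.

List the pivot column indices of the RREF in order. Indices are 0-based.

pivot(0,0)=4: scale R0 → (1, 2, 2, 3, 4)
  clear (1,0): R1 −= (2)R0 → (0, 1, 4, 2, 3)
  clear (2,0): R2 −= (4)R0 → (0, 0, 3, 2, 2)
  clear (3,0): R3 −= (4)R0 → (0, 0, 2, 0, 3)
pivot(1,1)=1: scale R1 → (0, 1, 4, 2, 3)
  clear (0,1): R0 −= (2)R1 → (1, 0, 4, 4, 3)
pivot(2,2)=3: scale R2 → (0, 0, 1, 4, 4)
  clear (0,2): R0 −= (4)R2 → (1, 0, 0, 3, 2)
  clear (1,2): R1 −= (4)R2 → (0, 1, 0, 1, 2)
  clear (3,2): R3 −= (2)R2 → (0, 0, 0, 2, 0)
pivot(3,3)=2: scale R3 → (0, 0, 0, 1, 0)
  clear (0,3): R0 −= (3)R3 → (1, 0, 0, 0, 2)
  clear (1,3): R1 −= (1)R3 → (0, 1, 0, 0, 2)
  clear (2,3): R2 −= (4)R3 → (0, 0, 1, 0, 4)

pivot columns: 0, 1, 2, 3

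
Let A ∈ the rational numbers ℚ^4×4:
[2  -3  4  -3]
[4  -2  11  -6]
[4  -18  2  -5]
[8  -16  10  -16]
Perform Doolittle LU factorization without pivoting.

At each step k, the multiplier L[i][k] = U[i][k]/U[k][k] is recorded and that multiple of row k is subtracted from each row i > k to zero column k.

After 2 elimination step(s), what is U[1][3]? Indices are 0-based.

U[1][3] = 0

k=0: U[0][0]=2
  eliminate (1,0): mult=2, new row 1: (0, 4, 3, 0); set L[1][0]=2
  eliminate (2,0): mult=2, new row 2: (0, -12, -6, 1); set L[2][0]=2
  eliminate (3,0): mult=4, new row 3: (0, -4, -6, -4); set L[3][0]=4
k=1: U[1][1]=4
  eliminate (2,1): mult=-3, new row 2: (0, 0, 3, 1); set L[2][1]=-3
  eliminate (3,1): mult=-1, new row 3: (0, 0, -3, -4); set L[3][1]=-1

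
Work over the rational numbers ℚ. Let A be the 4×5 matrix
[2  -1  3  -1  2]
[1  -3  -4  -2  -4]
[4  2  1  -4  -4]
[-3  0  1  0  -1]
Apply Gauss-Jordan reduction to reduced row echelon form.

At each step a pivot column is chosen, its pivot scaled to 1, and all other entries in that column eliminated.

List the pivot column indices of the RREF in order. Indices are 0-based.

pivot columns: 0, 1, 2, 3

pivot(0,0)=2: scale R0 → (1, -1/2, 3/2, -1/2, 1)
  clear (1,0): R1 −= (1)R0 → (0, -5/2, -11/2, -3/2, -5)
  clear (2,0): R2 −= (4)R0 → (0, 4, -5, -2, -8)
  clear (3,0): R3 −= (-3)R0 → (0, -3/2, 11/2, -3/2, 2)
pivot(1,1)=-5/2: scale R1 → (0, 1, 11/5, 3/5, 2)
  clear (0,1): R0 −= (-1/2)R1 → (1, 0, 13/5, -1/5, 2)
  clear (2,1): R2 −= (4)R1 → (0, 0, -69/5, -22/5, -16)
  clear (3,1): R3 −= (-3/2)R1 → (0, 0, 44/5, -3/5, 5)
pivot(2,2)=-69/5: scale R2 → (0, 0, 1, 22/69, 80/69)
  clear (0,2): R0 −= (13/5)R2 → (1, 0, 0, -71/69, -70/69)
  clear (1,2): R1 −= (11/5)R2 → (0, 1, 0, -7/69, -38/69)
  clear (3,2): R3 −= (44/5)R2 → (0, 0, 0, -235/69, -359/69)
pivot(3,3)=-235/69: scale R3 → (0, 0, 0, 1, 359/235)
  clear (0,3): R0 −= (-71/69)R3 → (1, 0, 0, 0, 131/235)
  clear (1,3): R1 −= (-7/69)R3 → (0, 1, 0, 0, -93/235)
  clear (2,3): R2 −= (22/69)R3 → (0, 0, 1, 0, 158/235)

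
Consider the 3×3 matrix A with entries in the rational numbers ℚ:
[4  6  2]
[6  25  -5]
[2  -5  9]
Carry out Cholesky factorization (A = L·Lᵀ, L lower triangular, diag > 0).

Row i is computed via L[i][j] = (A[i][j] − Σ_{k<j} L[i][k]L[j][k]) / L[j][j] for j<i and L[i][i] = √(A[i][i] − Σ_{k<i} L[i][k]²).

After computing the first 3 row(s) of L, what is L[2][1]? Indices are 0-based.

L[2][1] = -2

Step 1: L[0][0] = √(4) = 2.
  L[1][0] = (6) / L[0][0] = 3.
Step 2: L[1][1] = √(16) = 4.
  L[2][0] = (2) / L[0][0] = 1.
  L[2][1] = (-8) / L[1][1] = -2.
Step 3: L[2][2] = √(4) = 2.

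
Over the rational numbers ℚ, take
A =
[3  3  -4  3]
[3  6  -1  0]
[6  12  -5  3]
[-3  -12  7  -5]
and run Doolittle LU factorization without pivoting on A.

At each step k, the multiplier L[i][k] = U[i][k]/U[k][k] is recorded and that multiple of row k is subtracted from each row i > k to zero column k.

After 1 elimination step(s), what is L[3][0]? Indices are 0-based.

L[3][0] = -1

k=0: U[0][0]=3
  eliminate (1,0): mult=1, new row 1: (0, 3, 3, -3); set L[1][0]=1
  eliminate (2,0): mult=2, new row 2: (0, 6, 3, -3); set L[2][0]=2
  eliminate (3,0): mult=-1, new row 3: (0, -9, 3, -2); set L[3][0]=-1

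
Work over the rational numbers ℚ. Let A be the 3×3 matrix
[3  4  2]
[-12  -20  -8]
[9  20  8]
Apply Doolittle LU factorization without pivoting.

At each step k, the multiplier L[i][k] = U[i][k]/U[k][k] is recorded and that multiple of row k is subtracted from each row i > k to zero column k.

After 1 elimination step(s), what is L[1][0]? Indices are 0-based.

k=0: U[0][0]=3
  eliminate (1,0): mult=-4, new row 1: (0, -4, 0); set L[1][0]=-4
  eliminate (2,0): mult=3, new row 2: (0, 8, 2); set L[2][0]=3

L[1][0] = -4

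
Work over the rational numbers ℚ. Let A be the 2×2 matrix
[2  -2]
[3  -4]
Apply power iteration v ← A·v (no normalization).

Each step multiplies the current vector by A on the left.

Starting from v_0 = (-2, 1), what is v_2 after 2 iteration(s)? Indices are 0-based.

v_2 = (8, 22)

v_0 = (-2, 1).
v_1 = A·v_0 = (-6, -10).
v_2 = A·v_1 = (8, 22).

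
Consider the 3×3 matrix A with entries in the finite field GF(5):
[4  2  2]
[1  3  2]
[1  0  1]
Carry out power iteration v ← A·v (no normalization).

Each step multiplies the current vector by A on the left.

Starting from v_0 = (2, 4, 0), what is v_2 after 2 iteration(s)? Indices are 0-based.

v_0 = (2, 4, 0).
v_1 = A·v_0 = (1, 4, 2).
v_2 = A·v_1 = (1, 2, 3).

v_2 = (1, 2, 3)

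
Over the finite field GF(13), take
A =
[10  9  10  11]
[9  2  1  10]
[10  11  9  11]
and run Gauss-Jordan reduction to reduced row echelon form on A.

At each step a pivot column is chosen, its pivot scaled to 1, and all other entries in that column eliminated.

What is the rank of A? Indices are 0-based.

[1] R0 /= 10  ⇒  (1, 10, 1, 5)
     R1 -= 9·R0  ⇒  (0, 3, 5, 4)
     R2 -= 10·R0  ⇒  (0, 2, 12, 0)
[2] R1 /= 3  ⇒  (0, 1, 6, 10)
     R0 -= 10·R1  ⇒  (1, 0, 6, 9)
     R2 -= 2·R1  ⇒  (0, 0, 0, 6)
column 2 empty below row 2
[3] R2 /= 6  ⇒  (0, 0, 0, 1)
     R0 -= 9·R2  ⇒  (1, 0, 6, 0)
     R1 -= 10·R2  ⇒  (0, 1, 6, 0)

rank = 3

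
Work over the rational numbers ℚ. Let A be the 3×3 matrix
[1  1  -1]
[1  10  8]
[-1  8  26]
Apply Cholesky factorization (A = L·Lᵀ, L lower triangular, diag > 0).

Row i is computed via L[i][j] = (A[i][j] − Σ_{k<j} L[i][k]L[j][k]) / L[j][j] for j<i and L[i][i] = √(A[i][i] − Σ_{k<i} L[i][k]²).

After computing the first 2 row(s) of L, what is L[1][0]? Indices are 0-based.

L[1][0] = 1

Step 1: L[0][0] = √(1) = 1.
  L[1][0] = (1) / L[0][0] = 1.
Step 2: L[1][1] = √(9) = 3.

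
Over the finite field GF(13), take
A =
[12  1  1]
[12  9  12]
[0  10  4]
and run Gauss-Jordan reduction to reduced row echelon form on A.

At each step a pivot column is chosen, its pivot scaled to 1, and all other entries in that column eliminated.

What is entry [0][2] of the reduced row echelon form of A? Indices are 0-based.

[1] R0 /= 12  ⇒  (1, 12, 12)
     R1 -= 12·R0  ⇒  (0, 8, 11)
[2] R1 /= 8  ⇒  (0, 1, 3)
     R0 -= 12·R1  ⇒  (1, 0, 2)
     R2 -= 10·R1  ⇒  (0, 0, 0)
column 2 empty below row 2

M[0][2] = 2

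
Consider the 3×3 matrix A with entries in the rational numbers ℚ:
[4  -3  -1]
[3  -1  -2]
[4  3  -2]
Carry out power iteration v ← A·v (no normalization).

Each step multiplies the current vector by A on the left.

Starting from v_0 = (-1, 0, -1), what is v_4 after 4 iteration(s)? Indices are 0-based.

v_4 = (-17, 16, 31)

v_0 = (-1, 0, -1).
v_1 = A·v_0 = (-3, -1, -2).
v_2 = A·v_1 = (-7, -4, -11).
v_3 = A·v_2 = (-5, 5, -18).
v_4 = A·v_3 = (-17, 16, 31).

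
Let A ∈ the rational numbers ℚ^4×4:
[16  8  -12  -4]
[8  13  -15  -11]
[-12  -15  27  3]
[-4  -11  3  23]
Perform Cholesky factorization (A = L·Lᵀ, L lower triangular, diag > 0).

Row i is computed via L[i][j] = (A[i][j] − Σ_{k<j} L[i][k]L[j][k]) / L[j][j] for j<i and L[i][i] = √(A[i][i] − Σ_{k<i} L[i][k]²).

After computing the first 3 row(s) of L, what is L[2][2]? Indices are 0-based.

L[2][2] = 3

Step 1: L[0][0] = √(16) = 4.
  L[1][0] = (8) / L[0][0] = 2.
Step 2: L[1][1] = √(9) = 3.
  L[2][0] = (-12) / L[0][0] = -3.
  L[2][1] = (-9) / L[1][1] = -3.
Step 3: L[2][2] = √(9) = 3.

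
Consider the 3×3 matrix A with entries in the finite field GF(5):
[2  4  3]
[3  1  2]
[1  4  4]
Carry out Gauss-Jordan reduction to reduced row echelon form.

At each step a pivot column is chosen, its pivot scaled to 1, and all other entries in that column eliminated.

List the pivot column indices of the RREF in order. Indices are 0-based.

pivot columns: 0, 1

[1] R0 /= 2  ⇒  (1, 2, 4)
     R1 -= 3·R0  ⇒  (0, 0, 0)
     R2 -= 1·R0  ⇒  (0, 2, 0)
[2] R1 <-> R2
[2] R1 /= 2  ⇒  (0, 1, 0)
     R0 -= 2·R1  ⇒  (1, 0, 4)
column 2 empty below row 2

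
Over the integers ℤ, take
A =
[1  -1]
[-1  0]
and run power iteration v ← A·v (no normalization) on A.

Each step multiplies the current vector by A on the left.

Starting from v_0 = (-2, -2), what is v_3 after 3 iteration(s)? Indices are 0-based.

v_3 = (-2, 2)

v_0 = (-2, -2).
v_1 = A·v_0 = (0, 2).
v_2 = A·v_1 = (-2, 0).
v_3 = A·v_2 = (-2, 2).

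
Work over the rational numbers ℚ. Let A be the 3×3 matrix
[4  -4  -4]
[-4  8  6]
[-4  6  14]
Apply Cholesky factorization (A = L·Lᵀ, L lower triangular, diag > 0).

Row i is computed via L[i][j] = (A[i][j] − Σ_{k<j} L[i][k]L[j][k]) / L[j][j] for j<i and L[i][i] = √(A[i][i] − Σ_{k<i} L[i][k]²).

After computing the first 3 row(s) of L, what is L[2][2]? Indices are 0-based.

L[2][2] = 3

Step 1: L[0][0] = √(4) = 2.
  L[1][0] = (-4) / L[0][0] = -2.
Step 2: L[1][1] = √(4) = 2.
  L[2][0] = (-4) / L[0][0] = -2.
  L[2][1] = (2) / L[1][1] = 1.
Step 3: L[2][2] = √(9) = 3.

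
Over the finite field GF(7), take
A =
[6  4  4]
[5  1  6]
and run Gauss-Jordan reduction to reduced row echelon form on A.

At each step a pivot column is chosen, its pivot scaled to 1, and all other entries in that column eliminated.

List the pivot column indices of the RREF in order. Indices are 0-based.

pivot columns: 0, 2

[1] R0 /= 6  ⇒  (1, 3, 3)
     R1 -= 5·R0  ⇒  (0, 0, 5)
column 1 empty below row 1
[2] R1 /= 5  ⇒  (0, 0, 1)
     R0 -= 3·R1  ⇒  (1, 3, 0)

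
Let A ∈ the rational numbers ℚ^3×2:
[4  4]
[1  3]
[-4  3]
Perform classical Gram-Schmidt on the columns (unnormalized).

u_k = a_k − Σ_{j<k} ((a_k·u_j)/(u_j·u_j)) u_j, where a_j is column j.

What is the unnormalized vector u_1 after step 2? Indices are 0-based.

Step 1: u_0 = a_0 = (4, 1, -4).
Step 2: u_1 = a_1 − (7/33)·u_0 = (104/33, 92/33, 127/33).

u_1 = (104/33, 92/33, 127/33)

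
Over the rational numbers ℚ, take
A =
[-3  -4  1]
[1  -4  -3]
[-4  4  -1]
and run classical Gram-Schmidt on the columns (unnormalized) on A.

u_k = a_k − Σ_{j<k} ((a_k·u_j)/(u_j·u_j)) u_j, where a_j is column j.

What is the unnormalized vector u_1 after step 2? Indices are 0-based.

u_1 = (-64/13, -48/13, 36/13)

Step 1: u_0 = a_0 = (-3, 1, -4).
Step 2: u_1 = a_1 − (-4/13)·u_0 = (-64/13, -48/13, 36/13).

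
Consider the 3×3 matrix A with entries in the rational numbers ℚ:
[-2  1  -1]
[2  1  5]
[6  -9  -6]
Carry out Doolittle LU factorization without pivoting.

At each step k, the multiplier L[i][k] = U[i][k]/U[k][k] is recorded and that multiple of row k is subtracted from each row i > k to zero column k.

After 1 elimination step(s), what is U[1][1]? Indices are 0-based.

U[1][1] = 2

k=0: U[0][0]=-2
  eliminate (1,0): mult=-1, new row 1: (0, 2, 4); set L[1][0]=-1
  eliminate (2,0): mult=-3, new row 2: (0, -6, -9); set L[2][0]=-3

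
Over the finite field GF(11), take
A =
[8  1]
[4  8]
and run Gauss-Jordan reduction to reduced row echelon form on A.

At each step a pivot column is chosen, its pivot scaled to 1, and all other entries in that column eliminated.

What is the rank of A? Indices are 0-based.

rank = 2

[1] R0 /= 8  ⇒  (1, 7)
     R1 -= 4·R0  ⇒  (0, 2)
[2] R1 /= 2  ⇒  (0, 1)
     R0 -= 7·R1  ⇒  (1, 0)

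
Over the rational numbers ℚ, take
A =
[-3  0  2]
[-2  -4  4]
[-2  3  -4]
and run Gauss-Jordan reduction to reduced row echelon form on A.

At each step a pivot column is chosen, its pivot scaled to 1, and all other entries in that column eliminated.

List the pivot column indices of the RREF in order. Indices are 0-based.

pivot(0,0)=-3: scale R0 → (1, 0, -2/3)
  clear (1,0): R1 −= (-2)R0 → (0, -4, 8/3)
  clear (2,0): R2 −= (-2)R0 → (0, 3, -16/3)
pivot(1,1)=-4: scale R1 → (0, 1, -2/3)
  clear (2,1): R2 −= (3)R1 → (0, 0, -10/3)
pivot(2,2)=-10/3: scale R2 → (0, 0, 1)
  clear (0,2): R0 −= (-2/3)R2 → (1, 0, 0)
  clear (1,2): R1 −= (-2/3)R2 → (0, 1, 0)

pivot columns: 0, 1, 2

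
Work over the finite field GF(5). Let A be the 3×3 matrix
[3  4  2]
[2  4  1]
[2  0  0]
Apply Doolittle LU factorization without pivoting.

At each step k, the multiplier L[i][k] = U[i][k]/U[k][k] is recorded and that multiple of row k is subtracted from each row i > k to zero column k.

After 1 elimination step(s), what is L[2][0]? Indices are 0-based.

L[2][0] = 4

k=0: U[0][0]=3
  eliminate (1,0): mult=4, new row 1: (0, 3, 3); set L[1][0]=4
  eliminate (2,0): mult=4, new row 2: (0, 4, 2); set L[2][0]=4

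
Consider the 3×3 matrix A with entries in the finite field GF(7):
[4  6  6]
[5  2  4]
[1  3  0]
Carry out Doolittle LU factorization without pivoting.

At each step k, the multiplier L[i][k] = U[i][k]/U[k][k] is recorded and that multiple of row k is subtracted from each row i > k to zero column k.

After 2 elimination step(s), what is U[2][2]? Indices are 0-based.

k=0: U[0][0]=4
  eliminate (1,0): mult=3, new row 1: (0, 5, 0); set L[1][0]=3
  eliminate (2,0): mult=2, new row 2: (0, 5, 2); set L[2][0]=2
k=1: U[1][1]=5
  eliminate (2,1): mult=1, new row 2: (0, 0, 2); set L[2][1]=1

U[2][2] = 2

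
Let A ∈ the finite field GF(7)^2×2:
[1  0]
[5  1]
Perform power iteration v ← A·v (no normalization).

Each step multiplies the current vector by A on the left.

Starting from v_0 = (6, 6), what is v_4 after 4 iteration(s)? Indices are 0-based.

v_4 = (6, 0)

v_0 = (6, 6).
v_1 = A·v_0 = (6, 1).
v_2 = A·v_1 = (6, 3).
v_3 = A·v_2 = (6, 5).
v_4 = A·v_3 = (6, 0).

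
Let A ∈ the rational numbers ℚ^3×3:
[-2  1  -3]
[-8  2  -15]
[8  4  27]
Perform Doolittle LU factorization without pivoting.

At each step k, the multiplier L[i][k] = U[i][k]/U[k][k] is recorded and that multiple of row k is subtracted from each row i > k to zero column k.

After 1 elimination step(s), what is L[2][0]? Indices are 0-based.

[col 0] pivot -2
  R1 -= 4*R0 → (0, -2, -3)  (L[1][0] := 4)
  R2 -= -4*R0 → (0, 8, 15)  (L[2][0] := -4)

L[2][0] = -4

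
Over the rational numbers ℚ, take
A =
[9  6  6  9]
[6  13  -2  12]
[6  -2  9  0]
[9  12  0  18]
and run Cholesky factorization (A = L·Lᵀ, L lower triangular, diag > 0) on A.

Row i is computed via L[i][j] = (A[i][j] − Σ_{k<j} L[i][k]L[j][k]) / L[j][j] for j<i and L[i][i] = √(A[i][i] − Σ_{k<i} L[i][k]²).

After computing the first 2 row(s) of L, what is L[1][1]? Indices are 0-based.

Step 1: L[0][0] = √(9) = 3.
  L[1][0] = (6) / L[0][0] = 2.
Step 2: L[1][1] = √(9) = 3.

L[1][1] = 3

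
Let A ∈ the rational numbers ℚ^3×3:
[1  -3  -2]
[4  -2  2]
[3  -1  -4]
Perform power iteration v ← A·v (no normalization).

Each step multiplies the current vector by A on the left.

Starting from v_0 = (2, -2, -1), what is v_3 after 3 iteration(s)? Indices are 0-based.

v_0 = (2, -2, -1).
v_1 = A·v_0 = (10, 10, 12).
v_2 = A·v_1 = (-44, 44, -28).
v_3 = A·v_2 = (-120, -320, -64).

v_3 = (-120, -320, -64)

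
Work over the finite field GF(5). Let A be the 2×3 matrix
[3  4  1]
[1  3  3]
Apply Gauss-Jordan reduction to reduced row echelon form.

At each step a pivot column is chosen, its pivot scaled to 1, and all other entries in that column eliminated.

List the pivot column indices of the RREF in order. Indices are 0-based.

pivot columns: 0, 2

pivot(0,0)=3: scale R0 → (1, 3, 2)
  clear (1,0): R1 −= (1)R0 → (0, 0, 1)
col 1: no nonzero at/below row 1; advance.
pivot(1,2)=1: scale R1 → (0, 0, 1)
  clear (0,2): R0 −= (2)R1 → (1, 3, 0)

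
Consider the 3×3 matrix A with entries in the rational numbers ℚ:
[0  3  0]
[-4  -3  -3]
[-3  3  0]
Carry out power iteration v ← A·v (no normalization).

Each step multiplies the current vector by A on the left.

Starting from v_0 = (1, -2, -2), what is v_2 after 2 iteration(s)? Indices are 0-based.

v_2 = (24, 27, 42)

v_0 = (1, -2, -2).
v_1 = A·v_0 = (-6, 8, -9).
v_2 = A·v_1 = (24, 27, 42).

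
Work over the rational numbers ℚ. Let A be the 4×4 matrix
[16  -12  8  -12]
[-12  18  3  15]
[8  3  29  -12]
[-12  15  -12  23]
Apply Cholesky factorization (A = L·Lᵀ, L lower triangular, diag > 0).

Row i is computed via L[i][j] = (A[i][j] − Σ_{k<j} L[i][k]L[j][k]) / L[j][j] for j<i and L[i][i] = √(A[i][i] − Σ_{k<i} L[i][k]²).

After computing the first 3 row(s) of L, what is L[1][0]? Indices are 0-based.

L[1][0] = -3

Step 1: L[0][0] = √(16) = 4.
  L[1][0] = (-12) / L[0][0] = -3.
Step 2: L[1][1] = √(9) = 3.
  L[2][0] = (8) / L[0][0] = 2.
  L[2][1] = (9) / L[1][1] = 3.
Step 3: L[2][2] = √(16) = 4.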